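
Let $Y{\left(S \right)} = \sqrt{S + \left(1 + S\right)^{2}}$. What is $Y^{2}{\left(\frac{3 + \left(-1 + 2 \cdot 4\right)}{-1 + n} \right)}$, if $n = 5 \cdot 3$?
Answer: $\frac{179}{49} \approx 3.6531$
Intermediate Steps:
$n = 15$
$Y^{2}{\left(\frac{3 + \left(-1 + 2 \cdot 4\right)}{-1 + n} \right)} = \left(\sqrt{\frac{3 + \left(-1 + 2 \cdot 4\right)}{-1 + 15} + \left(1 + \frac{3 + \left(-1 + 2 \cdot 4\right)}{-1 + 15}\right)^{2}}\right)^{2} = \left(\sqrt{\frac{3 + \left(-1 + 8\right)}{14} + \left(1 + \frac{3 + \left(-1 + 8\right)}{14}\right)^{2}}\right)^{2} = \left(\sqrt{\left(3 + 7\right) \frac{1}{14} + \left(1 + \left(3 + 7\right) \frac{1}{14}\right)^{2}}\right)^{2} = \left(\sqrt{10 \cdot \frac{1}{14} + \left(1 + 10 \cdot \frac{1}{14}\right)^{2}}\right)^{2} = \left(\sqrt{\frac{5}{7} + \left(1 + \frac{5}{7}\right)^{2}}\right)^{2} = \left(\sqrt{\frac{5}{7} + \left(\frac{12}{7}\right)^{2}}\right)^{2} = \left(\sqrt{\frac{5}{7} + \frac{144}{49}}\right)^{2} = \left(\sqrt{\frac{179}{49}}\right)^{2} = \left(\frac{\sqrt{179}}{7}\right)^{2} = \frac{179}{49}$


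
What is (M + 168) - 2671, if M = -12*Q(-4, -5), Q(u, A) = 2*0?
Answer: -2503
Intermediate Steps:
Q(u, A) = 0
M = 0 (M = -12*0 = 0)
(M + 168) - 2671 = (0 + 168) - 2671 = 168 - 2671 = -2503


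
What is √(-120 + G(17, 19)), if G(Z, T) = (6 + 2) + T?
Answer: I*√93 ≈ 9.6436*I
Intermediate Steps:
G(Z, T) = 8 + T
√(-120 + G(17, 19)) = √(-120 + (8 + 19)) = √(-120 + 27) = √(-93) = I*√93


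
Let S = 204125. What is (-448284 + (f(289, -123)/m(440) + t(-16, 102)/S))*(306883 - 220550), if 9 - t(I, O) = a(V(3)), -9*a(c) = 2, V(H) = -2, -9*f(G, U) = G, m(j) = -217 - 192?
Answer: -29079839827174595524/751384125 ≈ -3.8702e+10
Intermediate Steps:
m(j) = -409
f(G, U) = -G/9
a(c) = -2/9 (a(c) = -1/9*2 = -2/9)
t(I, O) = 83/9 (t(I, O) = 9 - 1*(-2/9) = 9 + 2/9 = 83/9)
(-448284 + (f(289, -123)/m(440) + t(-16, 102)/S))*(306883 - 220550) = (-448284 + (-1/9*289/(-409) + (83/9)/204125))*(306883 - 220550) = (-448284 + (-289/9*(-1/409) + (83/9)*(1/204125)))*86333 = (-448284 + (289/3681 + 83/1837125))*86333 = (-448284 + 59026072/751384125)*86333 = -336833422065428/751384125*86333 = -29079839827174595524/751384125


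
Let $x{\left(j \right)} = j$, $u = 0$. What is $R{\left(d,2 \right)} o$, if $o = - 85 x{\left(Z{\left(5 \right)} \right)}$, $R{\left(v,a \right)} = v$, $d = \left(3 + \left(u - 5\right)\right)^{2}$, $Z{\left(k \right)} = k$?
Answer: $-1700$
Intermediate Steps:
$d = 4$ ($d = \left(3 + \left(0 - 5\right)\right)^{2} = \left(3 - 5\right)^{2} = \left(-2\right)^{2} = 4$)
$o = -425$ ($o = \left(-85\right) 5 = -425$)
$R{\left(d,2 \right)} o = 4 \left(-425\right) = -1700$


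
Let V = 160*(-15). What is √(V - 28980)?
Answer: 2*I*√7845 ≈ 177.14*I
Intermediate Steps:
V = -2400
√(V - 28980) = √(-2400 - 28980) = √(-31380) = 2*I*√7845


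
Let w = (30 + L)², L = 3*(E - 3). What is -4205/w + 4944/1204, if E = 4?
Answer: 80299/327789 ≈ 0.24497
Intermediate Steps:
L = 3 (L = 3*(4 - 3) = 3*1 = 3)
w = 1089 (w = (30 + 3)² = 33² = 1089)
-4205/w + 4944/1204 = -4205/1089 + 4944/1204 = -4205*1/1089 + 4944*(1/1204) = -4205/1089 + 1236/301 = 80299/327789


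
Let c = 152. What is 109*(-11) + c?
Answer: -1047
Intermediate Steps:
109*(-11) + c = 109*(-11) + 152 = -1199 + 152 = -1047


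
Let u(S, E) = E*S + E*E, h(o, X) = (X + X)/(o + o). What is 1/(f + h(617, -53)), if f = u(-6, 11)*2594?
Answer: 617/88027337 ≈ 7.0092e-6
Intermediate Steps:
h(o, X) = X/o (h(o, X) = (2*X)/((2*o)) = (2*X)*(1/(2*o)) = X/o)
u(S, E) = E**2 + E*S (u(S, E) = E*S + E**2 = E**2 + E*S)
f = 142670 (f = (11*(11 - 6))*2594 = (11*5)*2594 = 55*2594 = 142670)
1/(f + h(617, -53)) = 1/(142670 - 53/617) = 1/(88027337/617) = 617/88027337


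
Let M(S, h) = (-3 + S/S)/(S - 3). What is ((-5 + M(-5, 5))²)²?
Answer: 130321/256 ≈ 509.07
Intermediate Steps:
M(S, h) = -2/(-3 + S) (M(S, h) = (-3 + 1)/(-3 + S) = -2/(-3 + S))
((-5 + M(-5, 5))²)² = ((-5 - 2/(-3 - 5))²)² = ((-5 - 2/(-8))²)² = ((-5 - 2*(-⅛))²)² = ((-5 + ¼)²)² = ((-19/4)²)² = (361/16)² = 130321/256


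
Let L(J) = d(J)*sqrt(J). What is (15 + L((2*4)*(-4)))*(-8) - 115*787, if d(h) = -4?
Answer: -90625 + 128*I*sqrt(2) ≈ -90625.0 + 181.02*I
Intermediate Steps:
L(J) = -4*sqrt(J)
(15 + L((2*4)*(-4)))*(-8) - 115*787 = (15 - 4*4*I*sqrt(2))*(-8) - 115*787 = (15 - 4*4*I*sqrt(2))*(-8) - 90505 = (15 - 16*I*sqrt(2))*(-8) - 90505 = (-120 + 128*I*sqrt(2)) - 90505 = -90625 + 128*I*sqrt(2)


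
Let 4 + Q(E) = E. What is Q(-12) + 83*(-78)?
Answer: -6490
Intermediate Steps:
Q(E) = -4 + E
Q(-12) + 83*(-78) = (-4 - 12) + 83*(-78) = -16 - 6474 = -6490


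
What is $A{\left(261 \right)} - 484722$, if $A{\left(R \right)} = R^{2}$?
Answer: $-416601$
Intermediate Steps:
$A{\left(261 \right)} - 484722 = 261^{2} - 484722 = 68121 - 484722 = -416601$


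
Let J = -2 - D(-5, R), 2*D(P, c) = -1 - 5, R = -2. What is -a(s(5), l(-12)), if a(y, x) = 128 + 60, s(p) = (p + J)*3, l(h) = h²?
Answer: -188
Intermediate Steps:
D(P, c) = -3 (D(P, c) = (-1 - 5)/2 = (½)*(-6) = -3)
J = 1 (J = -2 - 1*(-3) = -2 + 3 = 1)
s(p) = 3 + 3*p (s(p) = (p + 1)*3 = (1 + p)*3 = 3 + 3*p)
a(y, x) = 188
-a(s(5), l(-12)) = -1*188 = -188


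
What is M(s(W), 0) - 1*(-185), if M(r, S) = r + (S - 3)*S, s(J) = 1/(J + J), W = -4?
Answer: 1479/8 ≈ 184.88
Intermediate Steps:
s(J) = 1/(2*J)
M(r, S) = r + S*(-3 + S) (M(r, S) = r + (-3 + S)*S = r + S*(-3 + S))
M(s(W), 0) - 1*(-185) = ((½)/(-4) + 0² - 3*0) - 1*(-185) = ((½)*(-¼) + 0 + 0) + 185 = (-⅛ + 0 + 0) + 185 = -⅛ + 185 = 1479/8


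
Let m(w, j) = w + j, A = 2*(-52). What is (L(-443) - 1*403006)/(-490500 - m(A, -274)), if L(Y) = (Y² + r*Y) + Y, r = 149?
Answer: 91069/163374 ≈ 0.55743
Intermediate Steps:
A = -104
m(w, j) = j + w
L(Y) = Y² + 150*Y (L(Y) = (Y² + 149*Y) + Y = Y² + 150*Y)
(L(-443) - 1*403006)/(-490500 - m(A, -274)) = (-443*(150 - 443) - 1*403006)/(-490500 - (-274 - 104)) = (-443*(-293) - 403006)/(-490500 - 1*(-378)) = (129799 - 403006)/(-490500 + 378) = -273207/(-490122) = -273207*(-1/490122) = 91069/163374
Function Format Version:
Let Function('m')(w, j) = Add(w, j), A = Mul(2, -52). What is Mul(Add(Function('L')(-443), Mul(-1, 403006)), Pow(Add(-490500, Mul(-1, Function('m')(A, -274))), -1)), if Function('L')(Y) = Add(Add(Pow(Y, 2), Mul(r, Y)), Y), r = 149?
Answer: Rational(91069, 163374) ≈ 0.55743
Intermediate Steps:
A = -104
Function('m')(w, j) = Add(j, w)
Function('L')(Y) = Add(Pow(Y, 2), Mul(150, Y)) (Function('L')(Y) = Add(Add(Pow(Y, 2), Mul(149, Y)), Y) = Add(Pow(Y, 2), Mul(150, Y)))
Mul(Add(Function('L')(-443), Mul(-1, 403006)), Pow(Add(-490500, Mul(-1, Function('m')(A, -274))), -1)) = Mul(Add(Mul(-443, Add(150, -443)), Mul(-1, 403006)), Pow(Add(-490500, Mul(-1, Add(-274, -104))), -1)) = Mul(Add(Mul(-443, -293), -403006), Pow(Add(-490500, Mul(-1, -378)), -1)) = Mul(Add(129799, -403006), Pow(Add(-490500, 378), -1)) = Mul(-273207, Pow(-490122, -1)) = Mul(-273207, Rational(-1, 490122)) = Rational(91069, 163374)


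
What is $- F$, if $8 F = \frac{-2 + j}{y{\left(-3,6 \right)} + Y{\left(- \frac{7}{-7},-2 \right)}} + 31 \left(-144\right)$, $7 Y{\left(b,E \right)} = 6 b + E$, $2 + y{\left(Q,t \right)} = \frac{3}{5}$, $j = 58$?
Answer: $\frac{16427}{29} \approx 566.45$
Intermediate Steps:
$y{\left(Q,t \right)} = - \frac{7}{5}$ ($y{\left(Q,t \right)} = -2 + \frac{3}{5} = - \frac{7}{5}$)
$Y{\left(b,E \right)} = \frac{E}{7} + \frac{6 b}{7}$ ($Y{\left(b,E \right)} = \frac{6 b + E}{7} = \frac{E + 6 b}{7} = \frac{E}{7} + \frac{6 b}{7}$)
$F = - \frac{16427}{29}$ ($F = \frac{\frac{-2 + 58}{- \frac{7}{5} + \left(\frac{1}{7} \left(-2\right) + \frac{6 \left(- \frac{7}{-7}\right)}{7}\right)} + 31 \left(-144\right)}{8} = \frac{\frac{56}{- \frac{7}{5} - \left(\frac{2}{7} - \frac{6 \left(\left(-7\right) \left(- \frac{1}{7}\right)\right)}{7}\right)} - 4464}{8} = \frac{\frac{56}{- \frac{7}{5} + \left(- \frac{2}{7} + \frac{6}{7} \cdot 1\right)} - 4464}{8} = \frac{\frac{56}{- \frac{7}{5} + \left(- \frac{2}{7} + \frac{6}{7}\right)} - 4464}{8} = \frac{\frac{56}{- \frac{7}{5} + \frac{4}{7}} - 4464}{8} = \frac{\frac{56}{- \frac{29}{35}} - 4464}{8} = \frac{56 \left(- \frac{35}{29}\right) - 4464}{8} = \frac{- \frac{1960}{29} - 4464}{8} = \frac{1}{8} \left(- \frac{131416}{29}\right) = - \frac{16427}{29} \approx -566.45$)
$- F = \left(-1\right) \left(- \frac{16427}{29}\right) = \frac{16427}{29}$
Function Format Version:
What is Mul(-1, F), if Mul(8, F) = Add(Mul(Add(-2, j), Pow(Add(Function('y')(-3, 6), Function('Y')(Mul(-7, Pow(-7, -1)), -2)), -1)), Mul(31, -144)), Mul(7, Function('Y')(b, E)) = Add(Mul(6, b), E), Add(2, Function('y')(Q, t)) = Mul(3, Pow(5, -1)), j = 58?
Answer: Rational(16427, 29) ≈ 566.45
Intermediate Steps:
Function('y')(Q, t) = Rational(-7, 5) (Function('y')(Q, t) = Add(-2, Mul(3, Pow(5, -1))) = Add(-2, Mul(3, Rational(1, 5))) = Add(-2, Rational(3, 5)) = Rational(-7, 5))
Function('Y')(b, E) = Add(Mul(Rational(1, 7), E), Mul(Rational(6, 7), b)) (Function('Y')(b, E) = Mul(Rational(1, 7), Add(Mul(6, b), E)) = Mul(Rational(1, 7), Add(E, Mul(6, b))) = Add(Mul(Rational(1, 7), E), Mul(Rational(6, 7), b)))
F = Rational(-16427, 29) (F = Mul(Rational(1, 8), Add(Mul(Add(-2, 58), Pow(Add(Rational(-7, 5), Add(Mul(Rational(1, 7), -2), Mul(Rational(6, 7), Mul(-7, Pow(-7, -1))))), -1)), Mul(31, -144))) = Mul(Rational(1, 8), Add(Mul(56, Pow(Add(Rational(-7, 5), Add(Rational(-2, 7), Mul(Rational(6, 7), Mul(-7, Rational(-1, 7))))), -1)), -4464)) = Mul(Rational(1, 8), Add(Mul(56, Pow(Add(Rational(-7, 5), Add(Rational(-2, 7), Mul(Rational(6, 7), 1))), -1)), -4464)) = Mul(Rational(1, 8), Add(Mul(56, Pow(Add(Rational(-7, 5), Add(Rational(-2, 7), Rational(6, 7))), -1)), -4464)) = Mul(Rational(1, 8), Add(Mul(56, Pow(Add(Rational(-7, 5), Rational(4, 7)), -1)), -4464)) = Mul(Rational(1, 8), Add(Mul(56, Pow(Rational(-29, 35), -1)), -4464)) = Mul(Rational(1, 8), Add(Mul(56, Rational(-35, 29)), -4464)) = Mul(Rational(1, 8), Add(Rational(-1960, 29), -4464)) = Mul(Rational(1, 8), Rational(-131416, 29)) = Rational(-16427, 29) ≈ -566.45)
Mul(-1, F) = Mul(-1, Rational(-16427, 29)) = Rational(16427, 29)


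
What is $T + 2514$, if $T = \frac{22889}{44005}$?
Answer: $\frac{110651459}{44005} \approx 2514.5$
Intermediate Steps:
$T = \frac{22889}{44005}$ ($T = 22889 \cdot \frac{1}{44005} = \frac{22889}{44005} \approx 0.52015$)
$T + 2514 = \frac{22889}{44005} + 2514 = \frac{110651459}{44005}$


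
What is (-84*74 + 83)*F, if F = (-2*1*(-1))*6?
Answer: -73596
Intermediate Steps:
F = 12 (F = -2*(-1)*6 = 2*6 = 12)
(-84*74 + 83)*F = (-84*74 + 83)*12 = (-6216 + 83)*12 = -6133*12 = -73596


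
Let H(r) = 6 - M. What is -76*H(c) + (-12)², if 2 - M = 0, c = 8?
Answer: -160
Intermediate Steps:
M = 2 (M = 2 - 1*0 = 2 + 0 = 2)
H(r) = 4 (H(r) = 6 - 1*2 = 6 - 2 = 4)
-76*H(c) + (-12)² = -76*4 + (-12)² = -304 + 144 = -160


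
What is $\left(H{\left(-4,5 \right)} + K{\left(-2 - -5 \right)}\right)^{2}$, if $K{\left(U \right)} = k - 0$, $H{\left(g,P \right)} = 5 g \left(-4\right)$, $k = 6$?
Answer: $7396$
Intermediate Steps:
$H{\left(g,P \right)} = - 20 g$
$K{\left(U \right)} = 6$ ($K{\left(U \right)} = 6 - 0 = 6 + 0 = 6$)
$\left(H{\left(-4,5 \right)} + K{\left(-2 - -5 \right)}\right)^{2} = \left(\left(-20\right) \left(-4\right) + 6\right)^{2} = \left(80 + 6\right)^{2} = 86^{2} = 7396$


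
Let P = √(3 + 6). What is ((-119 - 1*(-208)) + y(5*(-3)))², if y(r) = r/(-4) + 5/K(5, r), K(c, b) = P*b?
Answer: 11122225/1296 ≈ 8582.0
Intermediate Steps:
P = 3 (P = √9 = 3)
K(c, b) = 3*b
y(r) = -r/4 + 5/(3*r) (y(r) = r/(-4) + 5/((3*r)) = r*(-¼) + 5*(1/(3*r)) = -r/4 + 5/(3*r))
((-119 - 1*(-208)) + y(5*(-3)))² = ((-119 - 1*(-208)) + (-5*(-3)/4 + 5/(3*((5*(-3))))))² = ((-119 + 208) + (-¼*(-15) + (5/3)/(-15)))² = (89 + (15/4 + (5/3)*(-1/15)))² = (89 + (15/4 - ⅑))² = (89 + 131/36)² = (3335/36)² = 11122225/1296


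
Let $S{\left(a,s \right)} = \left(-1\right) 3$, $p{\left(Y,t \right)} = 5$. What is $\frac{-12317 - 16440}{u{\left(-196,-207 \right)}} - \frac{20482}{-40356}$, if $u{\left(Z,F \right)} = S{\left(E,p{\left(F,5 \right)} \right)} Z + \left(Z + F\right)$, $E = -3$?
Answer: $- \frac{30440219}{196470} \approx -154.94$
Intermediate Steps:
$S{\left(a,s \right)} = -3$
$u{\left(Z,F \right)} = F - 2 Z$ ($u{\left(Z,F \right)} = - 3 Z + \left(Z + F\right) = - 3 Z + \left(F + Z\right) = F - 2 Z$)
$\frac{-12317 - 16440}{u{\left(-196,-207 \right)}} - \frac{20482}{-40356} = \frac{-12317 - 16440}{-207 - -392} - \frac{20482}{-40356} = \frac{-12317 - 16440}{-207 + 392} - - \frac{539}{1062} = - \frac{28757}{185} + \frac{539}{1062} = - \frac{30440219}{196470}$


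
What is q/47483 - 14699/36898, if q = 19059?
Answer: 5286365/1752027734 ≈ 0.0030173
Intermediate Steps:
q/47483 - 14699/36898 = 19059/47483 - 14699/36898 = 5286365/1752027734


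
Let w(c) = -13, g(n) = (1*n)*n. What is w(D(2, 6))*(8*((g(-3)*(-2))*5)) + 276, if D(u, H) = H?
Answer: 9636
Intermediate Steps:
g(n) = n² (g(n) = n*n = n²)
w(D(2, 6))*(8*((g(-3)*(-2))*5)) + 276 = -104*((-3)²*(-2))*5 + 276 = -104*(9*(-2))*5 + 276 = -104*(-18*5) + 276 = -104*(-90) + 276 = -13*(-720) + 276 = 9360 + 276 = 9636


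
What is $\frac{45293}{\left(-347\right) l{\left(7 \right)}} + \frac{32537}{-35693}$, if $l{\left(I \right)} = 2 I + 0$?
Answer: $- \frac{253529685}{24770942} \approx -10.235$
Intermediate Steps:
$l{\left(I \right)} = 2 I$
$\frac{45293}{\left(-347\right) l{\left(7 \right)}} + \frac{32537}{-35693} = \frac{45293}{\left(-347\right) 2 \cdot 7} + \frac{32537}{-35693} = \frac{45293}{\left(-347\right) 14} + 32537 \left(- \frac{1}{35693}\right) = \frac{45293}{-4858} - \frac{32537}{35693} = 45293 \left(- \frac{1}{4858}\right) - \frac{32537}{35693} = - \frac{45293}{4858} - \frac{32537}{35693} = - \frac{253529685}{24770942}$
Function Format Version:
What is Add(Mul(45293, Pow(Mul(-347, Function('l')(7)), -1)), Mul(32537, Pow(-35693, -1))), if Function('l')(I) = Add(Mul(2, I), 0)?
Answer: Rational(-253529685, 24770942) ≈ -10.235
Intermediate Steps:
Function('l')(I) = Mul(2, I)
Add(Mul(45293, Pow(Mul(-347, Function('l')(7)), -1)), Mul(32537, Pow(-35693, -1))) = Add(Mul(45293, Pow(Mul(-347, Mul(2, 7)), -1)), Mul(32537, Pow(-35693, -1))) = Add(Mul(45293, Pow(Mul(-347, 14), -1)), Mul(32537, Rational(-1, 35693))) = Add(Mul(45293, Pow(-4858, -1)), Rational(-32537, 35693)) = Add(Mul(45293, Rational(-1, 4858)), Rational(-32537, 35693)) = Add(Rational(-45293, 4858), Rational(-32537, 35693)) = Rational(-253529685, 24770942)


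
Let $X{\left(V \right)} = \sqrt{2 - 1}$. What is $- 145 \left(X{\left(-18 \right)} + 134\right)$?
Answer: $-19575$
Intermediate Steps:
$X{\left(V \right)} = 1$ ($X{\left(V \right)} = \sqrt{1} = 1$)
$- 145 \left(X{\left(-18 \right)} + 134\right) = - 145 \left(1 + 134\right) = \left(-145\right) 135 = -19575$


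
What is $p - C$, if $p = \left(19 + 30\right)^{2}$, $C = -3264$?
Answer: $5665$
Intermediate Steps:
$p = 2401$ ($p = 49^{2} = 2401$)
$p - C = 2401 - -3264 = 2401 + 3264 = 5665$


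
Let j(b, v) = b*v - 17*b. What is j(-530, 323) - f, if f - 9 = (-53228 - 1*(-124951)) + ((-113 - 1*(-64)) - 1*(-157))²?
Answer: -245576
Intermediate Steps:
j(b, v) = -17*b + b*v
f = 83396 (f = 9 + ((-53228 - 1*(-124951)) + ((-113 - 1*(-64)) - 1*(-157))²) = 9 + ((-53228 + 124951) + ((-113 + 64) + 157)²) = 9 + (71723 + (-49 + 157)²) = 9 + (71723 + 108²) = 9 + (71723 + 11664) = 9 + 83387 = 83396)
j(-530, 323) - f = -530*(-17 + 323) - 1*83396 = -530*306 - 83396 = -162180 - 83396 = -245576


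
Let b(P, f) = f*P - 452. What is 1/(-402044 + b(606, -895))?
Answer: -1/944866 ≈ -1.0584e-6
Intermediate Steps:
b(P, f) = -452 + P*f (b(P, f) = P*f - 452 = -452 + P*f)
1/(-402044 + b(606, -895)) = 1/(-402044 + (-452 + 606*(-895))) = 1/(-402044 + (-452 - 542370)) = 1/(-402044 - 542822) = 1/(-944866) = -1/944866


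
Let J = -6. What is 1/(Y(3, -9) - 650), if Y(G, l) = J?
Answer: -1/656 ≈ -0.0015244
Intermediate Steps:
Y(G, l) = -6
1/(Y(3, -9) - 650) = 1/(-6 - 650) = 1/(-656) = -1/656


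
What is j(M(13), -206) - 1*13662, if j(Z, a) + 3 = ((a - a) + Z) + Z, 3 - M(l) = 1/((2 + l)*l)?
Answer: -2663507/195 ≈ -13659.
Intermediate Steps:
M(l) = 3 - 1/(l*(2 + l)) (M(l) = 3 - 1/((2 + l)*l) = 3 - 1/(l*(2 + l)))
j(Z, a) = -3 + 2*Z (j(Z, a) = -3 + (((a - a) + Z) + Z) = -3 + ((0 + Z) + Z) = -3 + (Z + Z) = -3 + 2*Z)
j(M(13), -206) - 1*13662 = (-3 + 2*((-1 + 3*13**2 + 6*13)/(13*(2 + 13)))) - 1*13662 = (-3 + 2*((1/13)*(-1 + 3*169 + 78)/15)) - 13662 = (-3 + 2*((1/13)*(1/15)*(-1 + 507 + 78))) - 13662 = (-3 + 2*((1/13)*(1/15)*584)) - 13662 = (-3 + 2*(584/195)) - 13662 = (-3 + 1168/195) - 13662 = 583/195 - 13662 = -2663507/195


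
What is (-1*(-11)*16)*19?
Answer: 3344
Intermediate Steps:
(-1*(-11)*16)*19 = (11*16)*19 = 176*19 = 3344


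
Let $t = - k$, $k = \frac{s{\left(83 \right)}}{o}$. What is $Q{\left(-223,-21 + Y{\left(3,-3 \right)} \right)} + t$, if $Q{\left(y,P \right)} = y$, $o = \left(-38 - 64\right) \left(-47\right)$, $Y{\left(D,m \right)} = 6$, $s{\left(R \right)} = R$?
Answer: $- \frac{1069145}{4794} \approx -223.02$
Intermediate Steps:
$o = 4794$ ($o = \left(-102\right) \left(-47\right) = 4794$)
$k = \frac{83}{4794} \approx 0.017313$
$t = - \frac{83}{4794}$ ($t = \left(-1\right) \frac{83}{4794} = - \frac{83}{4794} \approx -0.017313$)
$Q{\left(-223,-21 + Y{\left(3,-3 \right)} \right)} + t = -223 - \frac{83}{4794} = - \frac{1069145}{4794}$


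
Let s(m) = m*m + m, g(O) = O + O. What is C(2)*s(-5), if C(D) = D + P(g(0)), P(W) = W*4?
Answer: 40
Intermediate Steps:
g(O) = 2*O
P(W) = 4*W
C(D) = D (C(D) = D + 4*(2*0) = D + 4*0 = D + 0 = D)
s(m) = m + m**2 (s(m) = m**2 + m = m + m**2)
C(2)*s(-5) = 2*(-5*(1 - 5)) = 2*(-5*(-4)) = 2*20 = 40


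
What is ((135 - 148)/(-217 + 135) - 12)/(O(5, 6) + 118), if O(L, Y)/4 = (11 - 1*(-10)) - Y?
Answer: -971/14596 ≈ -0.066525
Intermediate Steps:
O(L, Y) = 84 - 4*Y (O(L, Y) = 4*((11 - 1*(-10)) - Y) = 4*((11 + 10) - Y) = 4*(21 - Y) = 84 - 4*Y)
((135 - 148)/(-217 + 135) - 12)/(O(5, 6) + 118) = ((135 - 148)/(-217 + 135) - 12)/((84 - 4*6) + 118) = (-13/(-82) - 12)/((84 - 24) + 118) = (-13*(-1/82) - 12)/(60 + 118) = (13/82 - 12)/178 = -971/82*1/178 = -971/14596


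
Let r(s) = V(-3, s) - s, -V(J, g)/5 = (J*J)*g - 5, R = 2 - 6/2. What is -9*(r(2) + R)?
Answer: 612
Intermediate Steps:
R = -1 (R = 2 - 6/2 = 2 - 3*1 = 2 - 3 = -1)
V(J, g) = 25 - 5*g*J**2 (V(J, g) = -5*((J*J)*g - 5) = -5*(J**2*g - 5) = -5*(g*J**2 - 5) = -5*(-5 + g*J**2) = 25 - 5*g*J**2)
r(s) = 25 - 46*s (r(s) = (25 - 5*s*(-3)**2) - s = (25 - 5*s*9) - s = (25 - 45*s) - s = 25 - 46*s)
-9*(r(2) + R) = -9*((25 - 46*2) - 1) = -9*((25 - 92) - 1) = -9*(-67 - 1) = -9*(-68) = 612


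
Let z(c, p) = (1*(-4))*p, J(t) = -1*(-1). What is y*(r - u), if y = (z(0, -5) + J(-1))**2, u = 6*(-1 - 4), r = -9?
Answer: 9261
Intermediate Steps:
u = -30 (u = 6*(-5) = -30)
J(t) = 1
z(c, p) = -4*p
y = 441 (y = (-4*(-5) + 1)**2 = (20 + 1)**2 = 21**2 = 441)
y*(r - u) = 441*(-9 - 1*(-30)) = 441*(-9 + 30) = 441*21 = 9261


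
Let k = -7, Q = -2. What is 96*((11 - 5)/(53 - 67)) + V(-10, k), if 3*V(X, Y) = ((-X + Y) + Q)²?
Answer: -857/21 ≈ -40.810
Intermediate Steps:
V(X, Y) = (-2 + Y - X)²/3 (V(X, Y) = ((-X + Y) - 2)²/3 = ((Y - X) - 2)²/3 = (-2 + Y - X)²/3)
96*((11 - 5)/(53 - 67)) + V(-10, k) = 96*((11 - 5)/(53 - 67)) + (2 - 10 - 1*(-7))²/3 = 96*(6/(-14)) + (2 - 10 + 7)²/3 = 96*(6*(-1/14)) + (⅓)*(-1)² = 96*(-3/7) + (⅓)*1 = -288/7 + ⅓ = -857/21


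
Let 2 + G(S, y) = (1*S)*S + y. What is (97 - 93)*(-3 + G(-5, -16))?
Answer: 16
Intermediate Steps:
G(S, y) = -2 + y + S² (G(S, y) = -2 + ((1*S)*S + y) = -2 + (S*S + y) = -2 + (S² + y) = -2 + (y + S²) = -2 + y + S²)
(97 - 93)*(-3 + G(-5, -16)) = (97 - 93)*(-3 + (-2 - 16 + (-5)²)) = 4*(-3 + (-2 - 16 + 25)) = 4*(-3 + 7) = 4*4 = 16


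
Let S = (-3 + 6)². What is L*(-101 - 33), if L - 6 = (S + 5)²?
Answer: -27068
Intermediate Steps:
S = 9 (S = 3² = 9)
L = 202 (L = 6 + (9 + 5)² = 6 + 14² = 6 + 196 = 202)
L*(-101 - 33) = 202*(-101 - 33) = 202*(-134) = -27068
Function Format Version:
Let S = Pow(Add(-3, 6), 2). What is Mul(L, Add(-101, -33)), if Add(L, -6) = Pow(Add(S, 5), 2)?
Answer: -27068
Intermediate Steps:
S = 9 (S = Pow(3, 2) = 9)
L = 202 (L = Add(6, Pow(Add(9, 5), 2)) = Add(6, Pow(14, 2)) = Add(6, 196) = 202)
Mul(L, Add(-101, -33)) = Mul(202, Add(-101, -33)) = Mul(202, -134) = -27068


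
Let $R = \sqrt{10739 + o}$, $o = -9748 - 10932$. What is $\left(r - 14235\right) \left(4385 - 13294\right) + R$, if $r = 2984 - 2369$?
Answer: $121340580 + i \sqrt{9941} \approx 1.2134 \cdot 10^{8} + 99.705 i$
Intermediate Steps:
$o = -20680$
$r = 615$ ($r = 2984 - 2369 = 615$)
$R = i \sqrt{9941}$ ($R = \sqrt{10739 - 20680} = \sqrt{-9941} = i \sqrt{9941} \approx 99.705 i$)
$\left(r - 14235\right) \left(4385 - 13294\right) + R = \left(615 - 14235\right) \left(4385 - 13294\right) + i \sqrt{9941} = \left(-13620\right) \left(-8909\right) + i \sqrt{9941} = 121340580 + i \sqrt{9941}$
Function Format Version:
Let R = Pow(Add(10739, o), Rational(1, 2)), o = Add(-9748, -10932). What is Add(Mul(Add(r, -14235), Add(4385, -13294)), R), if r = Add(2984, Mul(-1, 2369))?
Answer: Add(121340580, Mul(I, Pow(9941, Rational(1, 2)))) ≈ Add(1.2134e+8, Mul(99.705, I))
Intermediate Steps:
o = -20680
r = 615 (r = Add(2984, -2369) = 615)
R = Mul(I, Pow(9941, Rational(1, 2))) (R = Pow(Add(10739, -20680), Rational(1, 2)) = Pow(-9941, Rational(1, 2)) = Mul(I, Pow(9941, Rational(1, 2))) ≈ Mul(99.705, I))
Add(Mul(Add(r, -14235), Add(4385, -13294)), R) = Add(Mul(Add(615, -14235), Add(4385, -13294)), Mul(I, Pow(9941, Rational(1, 2)))) = Add(Mul(-13620, -8909), Mul(I, Pow(9941, Rational(1, 2)))) = Add(121340580, Mul(I, Pow(9941, Rational(1, 2))))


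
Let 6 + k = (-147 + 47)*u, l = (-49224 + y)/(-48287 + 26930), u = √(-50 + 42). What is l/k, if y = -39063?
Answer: -29429/94962714 + 1471450*I*√2/142444071 ≈ -0.0003099 + 0.014609*I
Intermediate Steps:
u = 2*I*√2 (u = √(-8) = 2*I*√2 ≈ 2.8284*I)
l = 29429/7119 (l = (-49224 - 39063)/(-48287 + 26930) = -88287/(-21357) = -88287*(-1/21357) = 29429/7119 ≈ 4.1339)
k = -6 - 200*I*√2 (k = -6 + (-147 + 47)*(2*I*√2) = -6 - 200*I*√2 ≈ -6.0 - 282.84*I)
l/k = 29429/(7119*(-6 - 200*I*√2))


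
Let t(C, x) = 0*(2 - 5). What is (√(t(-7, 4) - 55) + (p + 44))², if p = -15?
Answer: (29 + I*√55)² ≈ 786.0 + 430.14*I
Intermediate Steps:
t(C, x) = 0 (t(C, x) = 0*(-3) = 0)
(√(t(-7, 4) - 55) + (p + 44))² = (√(0 - 55) + (-15 + 44))² = (√(-55) + 29)² = (I*√55 + 29)² = (29 + I*√55)²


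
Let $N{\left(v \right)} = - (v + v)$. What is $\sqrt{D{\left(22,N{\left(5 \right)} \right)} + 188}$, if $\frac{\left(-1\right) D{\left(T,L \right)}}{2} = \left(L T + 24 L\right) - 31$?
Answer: $3 \sqrt{130} \approx 34.205$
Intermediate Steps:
$N{\left(v \right)} = - 2 v$
$D{\left(T,L \right)} = 62 - 48 L - 2 L T$ ($D{\left(T,L \right)} = - 2 \left(\left(L T + 24 L\right) - 31\right) = - 2 \left(\left(24 L + L T\right) - 31\right) = - 2 \left(-31 + 24 L + L T\right) = 62 - 48 L - 2 L T$)
$\sqrt{D{\left(22,N{\left(5 \right)} \right)} + 188} = \sqrt{\left(62 - 48 \left(\left(-2\right) 5\right) - 2 \left(\left(-2\right) 5\right) 22\right) + 188} = \sqrt{\left(62 - -480 - \left(-20\right) 22\right) + 188} = \sqrt{\left(62 + 480 + 440\right) + 188} = \sqrt{982 + 188} = \sqrt{1170} = 3 \sqrt{130}$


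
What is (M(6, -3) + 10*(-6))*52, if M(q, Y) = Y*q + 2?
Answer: -3952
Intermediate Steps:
M(q, Y) = 2 + Y*q
(M(6, -3) + 10*(-6))*52 = ((2 - 3*6) + 10*(-6))*52 = ((2 - 18) - 60)*52 = (-16 - 60)*52 = -76*52 = -3952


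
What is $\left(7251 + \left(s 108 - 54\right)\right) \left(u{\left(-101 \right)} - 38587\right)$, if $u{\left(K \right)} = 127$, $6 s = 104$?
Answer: $-348793740$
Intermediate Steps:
$s = \frac{52}{3}$ ($s = \frac{1}{6} \cdot 104 = \frac{52}{3} \approx 17.333$)
$\left(7251 + \left(s 108 - 54\right)\right) \left(u{\left(-101 \right)} - 38587\right) = \left(7251 + \left(\frac{52}{3} \cdot 108 - 54\right)\right) \left(127 - 38587\right) = \left(7251 + \left(1872 - 54\right)\right) \left(-38460\right) = \left(7251 + 1818\right) \left(-38460\right) = 9069 \left(-38460\right) = -348793740$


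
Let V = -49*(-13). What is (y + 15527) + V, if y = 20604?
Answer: 36768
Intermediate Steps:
V = 637 (V = -49*(-13) = 637)
(y + 15527) + V = (20604 + 15527) + 637 = 36131 + 637 = 36768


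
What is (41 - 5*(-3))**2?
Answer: 3136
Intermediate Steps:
(41 - 5*(-3))**2 = (41 + 15)**2 = 56**2 = 3136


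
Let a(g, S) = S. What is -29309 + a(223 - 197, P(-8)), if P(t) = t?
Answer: -29317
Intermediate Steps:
-29309 + a(223 - 197, P(-8)) = -29309 - 8 = -29317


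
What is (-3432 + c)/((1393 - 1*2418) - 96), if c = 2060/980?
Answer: 168065/54929 ≈ 3.0597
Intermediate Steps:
c = 103/49 (c = 2060*(1/980) = 103/49 ≈ 2.1020)
(-3432 + c)/((1393 - 1*2418) - 96) = (-3432 + 103/49)/((1393 - 1*2418) - 96) = -168065/(49*((1393 - 2418) - 96)) = -168065/(49*(-1025 - 96)) = -168065/49/(-1121) = -168065/49*(-1/1121) = 168065/54929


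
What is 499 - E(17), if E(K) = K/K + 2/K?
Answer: 8464/17 ≈ 497.88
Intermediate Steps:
E(K) = 1 + 2/K
499 - E(17) = 499 - (2 + 17)/17 = 499 - 19/17 = 8464/17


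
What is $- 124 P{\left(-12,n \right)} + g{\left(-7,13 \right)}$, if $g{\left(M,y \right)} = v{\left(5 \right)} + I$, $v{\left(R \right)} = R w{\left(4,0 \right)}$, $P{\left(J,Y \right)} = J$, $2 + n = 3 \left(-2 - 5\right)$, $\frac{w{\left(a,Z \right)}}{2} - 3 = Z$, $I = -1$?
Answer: $1517$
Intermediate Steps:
$w{\left(a,Z \right)} = 6 + 2 Z$
$n = -23$ ($n = -2 + 3 \left(-2 - 5\right) = -2 + 3 \left(-7\right) = -2 - 21 = -23$)
$v{\left(R \right)} = 6 R$ ($v{\left(R \right)} = R \left(6 + 2 \cdot 0\right) = R \left(6 + 0\right) = R 6 = 6 R$)
$g{\left(M,y \right)} = 29$ ($g{\left(M,y \right)} = 6 \cdot 5 - 1 = 30 - 1 = 29$)
$- 124 P{\left(-12,n \right)} + g{\left(-7,13 \right)} = \left(-124\right) \left(-12\right) + 29 = 1488 + 29 = 1517$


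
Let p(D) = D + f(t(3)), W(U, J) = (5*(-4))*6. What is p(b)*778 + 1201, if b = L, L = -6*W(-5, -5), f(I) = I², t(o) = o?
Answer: 568363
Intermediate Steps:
W(U, J) = -120 (W(U, J) = -20*6 = -120)
L = 720 (L = -6*(-120) = 720)
b = 720
p(D) = 9 + D (p(D) = D + 3² = D + 9 = 9 + D)
p(b)*778 + 1201 = (9 + 720)*778 + 1201 = 729*778 + 1201 = 567162 + 1201 = 568363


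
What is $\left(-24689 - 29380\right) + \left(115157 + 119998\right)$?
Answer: $181086$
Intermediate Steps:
$\left(-24689 - 29380\right) + \left(115157 + 119998\right) = -54069 + 235155 = 181086$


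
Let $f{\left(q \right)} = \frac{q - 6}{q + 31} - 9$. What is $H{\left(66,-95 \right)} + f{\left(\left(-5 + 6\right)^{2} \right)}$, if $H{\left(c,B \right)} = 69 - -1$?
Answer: $\frac{1947}{32} \approx 60.844$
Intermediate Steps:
$H{\left(c,B \right)} = 70$ ($H{\left(c,B \right)} = 69 + 1 = 70$)
$f{\left(q \right)} = -9 + \frac{-6 + q}{31 + q}$ ($f{\left(q \right)} = \frac{-6 + q}{31 + q} - 9 = -9 + \frac{-6 + q}{31 + q}$)
$H{\left(66,-95 \right)} + f{\left(\left(-5 + 6\right)^{2} \right)} = 70 + \frac{-285 - 8 \left(-5 + 6\right)^{2}}{31 + \left(-5 + 6\right)^{2}} = 70 + \frac{-285 - 8 \cdot 1^{2}}{31 + 1^{2}} = 70 + \frac{-285 - 8}{31 + 1} = 70 + \frac{-285 - 8}{32} = 70 + \frac{1}{32} \left(-293\right) = 70 - \frac{293}{32} = \frac{1947}{32}$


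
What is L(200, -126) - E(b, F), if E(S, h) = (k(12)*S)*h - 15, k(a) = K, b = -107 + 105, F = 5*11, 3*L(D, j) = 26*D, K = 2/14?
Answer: 37045/21 ≈ 1764.0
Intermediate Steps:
K = ⅐ (K = 2*(1/14) = ⅐ ≈ 0.14286)
L(D, j) = 26*D/3 (L(D, j) = (26*D)/3 = 26*D/3)
F = 55
b = -2
k(a) = ⅐
E(S, h) = -15 + S*h/7 (E(S, h) = (S/7)*h - 15 = S*h/7 - 15 = -15 + S*h/7)
L(200, -126) - E(b, F) = (26/3)*200 - (-15 + (⅐)*(-2)*55) = 5200/3 - (-15 - 110/7) = 5200/3 - 1*(-215/7) = 5200/3 + 215/7 = 37045/21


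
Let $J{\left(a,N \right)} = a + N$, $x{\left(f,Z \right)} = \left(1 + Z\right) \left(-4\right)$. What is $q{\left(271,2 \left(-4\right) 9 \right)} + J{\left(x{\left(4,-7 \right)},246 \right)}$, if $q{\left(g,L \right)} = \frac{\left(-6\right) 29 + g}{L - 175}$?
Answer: $\frac{66593}{247} \approx 269.61$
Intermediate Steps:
$x{\left(f,Z \right)} = -4 - 4 Z$
$q{\left(g,L \right)} = \frac{-174 + g}{-175 + L}$
$J{\left(a,N \right)} = N + a$
$q{\left(271,2 \left(-4\right) 9 \right)} + J{\left(x{\left(4,-7 \right)},246 \right)} = \frac{-174 + 271}{-175 + 2 \left(-4\right) 9} + \left(246 - -24\right) = \frac{1}{-175 - 72} \cdot 97 + \left(246 + \left(-4 + 28\right)\right) = \frac{1}{-175 - 72} \cdot 97 + \left(246 + 24\right) = \frac{1}{-247} \cdot 97 + 270 = \left(- \frac{1}{247}\right) 97 + 270 = - \frac{97}{247} + 270 = \frac{66593}{247}$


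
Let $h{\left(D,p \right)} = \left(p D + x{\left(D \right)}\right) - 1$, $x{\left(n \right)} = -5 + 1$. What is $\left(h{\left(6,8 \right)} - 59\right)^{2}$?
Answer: $256$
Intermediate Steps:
$x{\left(n \right)} = -4$
$h{\left(D,p \right)} = -5 + D p$ ($h{\left(D,p \right)} = \left(p D - 4\right) - 1 = \left(D p - 4\right) - 1 = \left(-4 + D p\right) - 1 = -5 + D p$)
$\left(h{\left(6,8 \right)} - 59\right)^{2} = \left(\left(-5 + 6 \cdot 8\right) - 59\right)^{2} = \left(\left(-5 + 48\right) - 59\right)^{2} = \left(43 - 59\right)^{2} = \left(-16\right)^{2} = 256$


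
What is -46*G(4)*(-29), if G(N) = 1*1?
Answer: 1334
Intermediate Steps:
G(N) = 1
-46*G(4)*(-29) = -46*1*(-29) = -46*(-29) = 1334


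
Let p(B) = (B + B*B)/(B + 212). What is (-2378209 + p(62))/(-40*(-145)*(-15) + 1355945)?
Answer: -65162536/34769093 ≈ -1.8742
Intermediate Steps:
p(B) = (B + B²)/(212 + B)
(-2378209 + p(62))/(-40*(-145)*(-15) + 1355945) = (-2378209 + 62*(1 + 62)/(212 + 62))/(-40*(-145)*(-15) + 1355945) = (-2378209 + 62*63/274)/(5800*(-15) + 1355945) = (-2378209 + 62*(1/274)*63)/(-87000 + 1355945) = (-2378209 + 1953/137)/1268945 = -325812680/137*1/1268945 = -65162536/34769093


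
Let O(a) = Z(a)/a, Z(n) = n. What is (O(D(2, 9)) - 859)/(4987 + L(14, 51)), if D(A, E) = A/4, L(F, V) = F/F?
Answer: -429/2494 ≈ -0.17201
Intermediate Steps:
L(F, V) = 1
D(A, E) = A/4 (D(A, E) = A*(¼) = A/4)
O(a) = 1 (O(a) = a/a = 1)
(O(D(2, 9)) - 859)/(4987 + L(14, 51)) = (1 - 859)/(4987 + 1) = -858/4988 = -858*1/4988 = -429/2494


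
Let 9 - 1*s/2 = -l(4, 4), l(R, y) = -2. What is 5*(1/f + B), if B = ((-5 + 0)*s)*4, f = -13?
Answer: -18205/13 ≈ -1400.4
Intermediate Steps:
s = 14 (s = 18 - (-2)*(-2) = 18 - 2*2 = 18 - 4 = 14)
B = -280 (B = ((-5 + 0)*14)*4 = -5*14*4 = -70*4 = -280)
5*(1/f + B) = 5*(1/(-13) - 280) = 5*(-1/13 - 280) = 5*(-3641/13) = -18205/13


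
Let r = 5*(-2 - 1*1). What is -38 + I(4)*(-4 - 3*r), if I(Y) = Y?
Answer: 126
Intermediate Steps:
r = -15 (r = 5*(-2 - 1) = 5*(-3) = -15)
-38 + I(4)*(-4 - 3*r) = -38 + 4*(-4 - 3*(-15)) = -38 + 4*(-4 + 45) = -38 + 4*41 = -38 + 164 = 126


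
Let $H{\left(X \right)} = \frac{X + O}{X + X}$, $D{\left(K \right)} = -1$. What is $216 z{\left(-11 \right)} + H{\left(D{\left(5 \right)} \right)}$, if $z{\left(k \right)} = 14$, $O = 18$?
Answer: $\frac{6031}{2} \approx 3015.5$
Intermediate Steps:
$H{\left(X \right)} = \frac{18 + X}{2 X}$ ($H{\left(X \right)} = \frac{X + 18}{X + X} = \frac{18 + X}{2 X}$)
$216 z{\left(-11 \right)} + H{\left(D{\left(5 \right)} \right)} = 216 \cdot 14 + \frac{18 - 1}{2 \left(-1\right)} = 3024 + \frac{1}{2} \left(-1\right) 17 = 3024 - \frac{17}{2} = \frac{6031}{2}$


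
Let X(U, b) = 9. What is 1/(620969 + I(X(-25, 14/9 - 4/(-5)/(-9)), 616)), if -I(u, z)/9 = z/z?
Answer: 1/620960 ≈ 1.6104e-6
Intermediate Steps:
I(u, z) = -9 (I(u, z) = -9*z/z = -9*1 = -9)
1/(620969 + I(X(-25, 14/9 - 4/(-5)/(-9)), 616)) = 1/(620969 - 9) = 1/620960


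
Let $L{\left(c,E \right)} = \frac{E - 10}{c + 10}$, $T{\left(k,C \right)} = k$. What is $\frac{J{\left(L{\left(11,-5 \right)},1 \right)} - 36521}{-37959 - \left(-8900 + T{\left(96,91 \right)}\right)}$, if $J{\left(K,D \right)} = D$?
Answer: $\frac{7304}{5831} \approx 1.2526$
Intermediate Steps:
$L{\left(c,E \right)} = \frac{-10 + E}{10 + c}$
$\frac{J{\left(L{\left(11,-5 \right)},1 \right)} - 36521}{-37959 - \left(-8900 + T{\left(96,91 \right)}\right)} = \frac{1 - 36521}{-37959 + \left(10518 - \left(1618 + 96\right)\right)} = - \frac{36520}{-37959 + \left(10518 - 1714\right)} = - \frac{36520}{-37959 + 8804} = - \frac{36520}{-29155} = \left(-36520\right) \left(- \frac{1}{29155}\right) = \frac{7304}{5831}$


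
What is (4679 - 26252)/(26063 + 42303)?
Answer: -21573/68366 ≈ -0.31555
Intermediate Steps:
(4679 - 26252)/(26063 + 42303) = -21573/68366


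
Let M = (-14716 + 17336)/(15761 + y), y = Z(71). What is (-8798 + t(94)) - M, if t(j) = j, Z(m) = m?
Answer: -34451087/3958 ≈ -8704.2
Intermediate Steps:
y = 71
M = 655/3958 (M = (-14716 + 17336)/(15761 + 71) = 2620/15832 = 2620*(1/15832) = 655/3958 ≈ 0.16549)
(-8798 + t(94)) - M = (-8798 + 94) - 1*655/3958 = -8704 - 655/3958 = -34451087/3958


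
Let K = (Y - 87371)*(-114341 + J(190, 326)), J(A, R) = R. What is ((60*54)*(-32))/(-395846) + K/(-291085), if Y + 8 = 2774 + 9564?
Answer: -338674887470649/11522483291 ≈ -29393.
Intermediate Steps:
Y = 12330 (Y = -8 + (2774 + 9564) = -8 + 12338 = 12330)
K = 8555799615 (K = (12330 - 87371)*(-114341 + 326) = -75041*(-114015) = 8555799615)
((60*54)*(-32))/(-395846) + K/(-291085) = ((60*54)*(-32))/(-395846) + 8555799615/(-291085) = (3240*(-32))*(-1/395846) + 8555799615*(-1/291085) = -103680*(-1/395846) - 1711159923/58217 = 51840/197923 - 1711159923/58217 = -338674887470649/11522483291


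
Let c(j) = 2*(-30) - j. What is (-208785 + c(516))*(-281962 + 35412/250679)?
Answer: 1138310521556442/19283 ≈ 5.9032e+10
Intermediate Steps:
c(j) = -60 - j
(-208785 + c(516))*(-281962 + 35412/250679) = (-208785 + (-60 - 1*516))*(-281962 + 35412/250679) = (-208785 + (-60 - 516))*(-281962 + 35412*(1/250679)) = (-208785 - 576)*(-281962 + 2724/19283) = -209361*(-5437070522/19283) = 1138310521556442/19283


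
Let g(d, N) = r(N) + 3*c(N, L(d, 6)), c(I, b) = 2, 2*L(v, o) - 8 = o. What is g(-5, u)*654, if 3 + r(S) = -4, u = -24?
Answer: -654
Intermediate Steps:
L(v, o) = 4 + o/2
r(S) = -7 (r(S) = -3 - 4 = -7)
g(d, N) = -1 (g(d, N) = -7 + 3*2 = -7 + 6 = -1)
g(-5, u)*654 = -1*654 = -654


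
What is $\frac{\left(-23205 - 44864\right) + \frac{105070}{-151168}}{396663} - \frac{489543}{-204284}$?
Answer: $\frac{1135511315447021}{510392954500544} \approx 2.2248$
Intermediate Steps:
$\frac{\left(-23205 - 44864\right) + \frac{105070}{-151168}}{396663} - \frac{489543}{-204284} = \left(-68069 + 105070 \left(- \frac{1}{151168}\right)\right) \frac{1}{396663} - - \frac{489543}{204284} = \left(-68069 - \frac{52535}{75584}\right) \frac{1}{396663} + \frac{489543}{204284} = \left(- \frac{5144979831}{75584}\right) \frac{1}{396663} + \frac{489543}{204284} = - \frac{1714993277}{9993792064} + \frac{489543}{204284} = \frac{1135511315447021}{510392954500544}$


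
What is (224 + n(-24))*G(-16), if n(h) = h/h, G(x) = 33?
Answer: 7425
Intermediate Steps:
n(h) = 1
(224 + n(-24))*G(-16) = (224 + 1)*33 = 225*33 = 7425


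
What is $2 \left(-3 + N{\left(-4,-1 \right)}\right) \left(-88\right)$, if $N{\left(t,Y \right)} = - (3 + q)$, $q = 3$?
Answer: $1584$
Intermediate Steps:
$N{\left(t,Y \right)} = -6$ ($N{\left(t,Y \right)} = - (3 + 3) = \left(-1\right) 6 = -6$)
$2 \left(-3 + N{\left(-4,-1 \right)}\right) \left(-88\right) = 2 \left(-3 - 6\right) \left(-88\right) = 2 \left(-9\right) \left(-88\right) = \left(-18\right) \left(-88\right) = 1584$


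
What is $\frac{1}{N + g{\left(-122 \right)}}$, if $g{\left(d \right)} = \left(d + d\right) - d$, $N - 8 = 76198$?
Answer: $\frac{1}{76084} \approx 1.3143 \cdot 10^{-5}$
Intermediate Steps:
$N = 76206$ ($N = 8 + 76198 = 76206$)
$g{\left(d \right)} = d$ ($g{\left(d \right)} = 2 d - d = d$)
$\frac{1}{N + g{\left(-122 \right)}} = \frac{1}{76206 - 122} = \frac{1}{76084}$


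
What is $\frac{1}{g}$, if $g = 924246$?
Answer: $\frac{1}{924246} \approx 1.082 \cdot 10^{-6}$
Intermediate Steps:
$\frac{1}{g} = \frac{1}{924246}$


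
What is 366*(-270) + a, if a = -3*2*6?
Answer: -98856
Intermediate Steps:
a = -36 (a = -6*6 = -36)
366*(-270) + a = 366*(-270) - 36 = -98820 - 36 = -98856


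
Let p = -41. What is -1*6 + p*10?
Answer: -416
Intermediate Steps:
-1*6 + p*10 = -1*6 - 41*10 = -6 - 410 = -416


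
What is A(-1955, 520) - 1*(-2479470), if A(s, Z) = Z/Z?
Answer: 2479471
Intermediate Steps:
A(s, Z) = 1
A(-1955, 520) - 1*(-2479470) = 1 - 1*(-2479470) = 1 + 2479470 = 2479471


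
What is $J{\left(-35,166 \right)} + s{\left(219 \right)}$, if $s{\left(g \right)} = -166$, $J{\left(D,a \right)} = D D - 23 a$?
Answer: $-2759$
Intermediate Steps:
$J{\left(D,a \right)} = D^{2} - 23 a$
$J{\left(-35,166 \right)} + s{\left(219 \right)} = \left(\left(-35\right)^{2} - 3818\right) - 166 = \left(1225 - 3818\right) - 166 = -2593 - 166 = -2759$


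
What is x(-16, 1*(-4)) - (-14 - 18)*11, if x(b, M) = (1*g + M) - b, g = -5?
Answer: 359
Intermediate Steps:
x(b, M) = -5 + M - b (x(b, M) = (1*(-5) + M) - b = (-5 + M) - b = -5 + M - b)
x(-16, 1*(-4)) - (-14 - 18)*11 = (-5 + 1*(-4) - 1*(-16)) - (-14 - 18)*11 = (-5 - 4 + 16) - (-32)*11 = 7 - 1*(-352) = 7 + 352 = 359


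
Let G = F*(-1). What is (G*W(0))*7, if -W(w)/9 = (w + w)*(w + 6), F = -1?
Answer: 0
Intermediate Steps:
W(w) = -18*w*(6 + w) (W(w) = -9*(w + w)*(w + 6) = -9*2*w*(6 + w) = -18*w*(6 + w))
G = 1 (G = -1*(-1) = 1)
(G*W(0))*7 = (1*(-18*0*(6 + 0)))*7 = (1*(-18*0*6))*7 = (1*0)*7 = 0*7 = 0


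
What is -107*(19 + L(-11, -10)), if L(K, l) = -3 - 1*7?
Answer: -963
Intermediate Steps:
L(K, l) = -10 (L(K, l) = -3 - 7 = -10)
-107*(19 + L(-11, -10)) = -107*(19 - 10) = -107*9 = -963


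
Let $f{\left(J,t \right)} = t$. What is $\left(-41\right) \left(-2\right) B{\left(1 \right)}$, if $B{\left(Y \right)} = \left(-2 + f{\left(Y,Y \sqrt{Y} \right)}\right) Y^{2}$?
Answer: $-82$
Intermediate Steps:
$B{\left(Y \right)} = Y^{2} \left(-2 + Y^{\frac{3}{2}}\right)$ ($B{\left(Y \right)} = \left(-2 + Y \sqrt{Y}\right) Y^{2} = \left(-2 + Y^{\frac{3}{2}}\right) Y^{2} = Y^{2} \left(-2 + Y^{\frac{3}{2}}\right)$)
$\left(-41\right) \left(-2\right) B{\left(1 \right)} = \left(-41\right) \left(-2\right) 1^{2} \left(-2 + 1^{\frac{3}{2}}\right) = 82 \cdot 1 \left(-2 + 1\right) = 82 \cdot 1 \left(-1\right) = 82 \left(-1\right) = -82$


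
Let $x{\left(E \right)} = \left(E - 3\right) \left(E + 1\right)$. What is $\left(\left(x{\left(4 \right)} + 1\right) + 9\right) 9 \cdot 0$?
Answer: $0$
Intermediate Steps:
$x{\left(E \right)} = \left(1 + E\right) \left(-3 + E\right)$ ($x{\left(E \right)} = \left(-3 + E\right) \left(1 + E\right) = \left(1 + E\right) \left(-3 + E\right)$)
$\left(\left(x{\left(4 \right)} + 1\right) + 9\right) 9 \cdot 0 = \left(\left(\left(-3 + 4^{2} - 8\right) + 1\right) + 9\right) 9 \cdot 0 = \left(\left(\left(-3 + 16 - 8\right) + 1\right) + 9\right) 9 \cdot 0 = \left(\left(5 + 1\right) + 9\right) 9 \cdot 0 = \left(6 + 9\right) 9 \cdot 0 = 15 \cdot 9 \cdot 0 = 135 \cdot 0 = 0$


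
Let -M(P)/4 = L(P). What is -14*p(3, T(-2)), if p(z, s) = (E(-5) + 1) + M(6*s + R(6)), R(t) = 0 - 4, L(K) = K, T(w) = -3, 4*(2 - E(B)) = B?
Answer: -2583/2 ≈ -1291.5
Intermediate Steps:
E(B) = 2 - B/4
R(t) = -4
M(P) = -4*P
p(z, s) = 81/4 - 24*s (p(z, s) = ((2 - 1/4*(-5)) + 1) - 4*(6*s - 4) = ((2 + 5/4) + 1) - 4*(-4 + 6*s) = (13/4 + 1) + (16 - 24*s) = 17/4 + (16 - 24*s) = 81/4 - 24*s)
-14*p(3, T(-2)) = -14*(81/4 - 24*(-3)) = -14*(81/4 + 72) = -14*369/4 = -2583/2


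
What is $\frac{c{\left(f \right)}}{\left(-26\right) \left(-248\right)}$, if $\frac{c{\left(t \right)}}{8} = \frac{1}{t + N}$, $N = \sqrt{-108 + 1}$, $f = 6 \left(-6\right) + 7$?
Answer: $- \frac{29}{764088} - \frac{i \sqrt{107}}{764088} \approx -3.7954 \cdot 10^{-5} - 1.3538 \cdot 10^{-5} i$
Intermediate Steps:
$f = -29$ ($f = -36 + 7 = -29$)
$N = i \sqrt{107}$ ($N = \sqrt{-107} = i \sqrt{107} \approx 10.344 i$)
$c{\left(t \right)} = \frac{8}{t + i \sqrt{107}}$
$\frac{c{\left(f \right)}}{\left(-26\right) \left(-248\right)} = \frac{8 \frac{1}{-29 + i \sqrt{107}}}{\left(-26\right) \left(-248\right)} = \frac{8 \frac{1}{-29 + i \sqrt{107}}}{6448} = \frac{8}{-29 + i \sqrt{107}} \cdot \frac{1}{6448} = \frac{1}{806 \left(-29 + i \sqrt{107}\right)}$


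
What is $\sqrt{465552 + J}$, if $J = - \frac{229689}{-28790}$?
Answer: $\frac{3 \sqrt{42876216914390}}{28790} \approx 682.32$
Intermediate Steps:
$J = \frac{229689}{28790}$ ($J = \left(-229689\right) \left(- \frac{1}{28790}\right) = \frac{229689}{28790} \approx 7.9781$)
$\sqrt{465552 + J} = \sqrt{465552 + \frac{229689}{28790}} = \sqrt{\frac{13403471769}{28790}} = \frac{3 \sqrt{42876216914390}}{28790}$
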